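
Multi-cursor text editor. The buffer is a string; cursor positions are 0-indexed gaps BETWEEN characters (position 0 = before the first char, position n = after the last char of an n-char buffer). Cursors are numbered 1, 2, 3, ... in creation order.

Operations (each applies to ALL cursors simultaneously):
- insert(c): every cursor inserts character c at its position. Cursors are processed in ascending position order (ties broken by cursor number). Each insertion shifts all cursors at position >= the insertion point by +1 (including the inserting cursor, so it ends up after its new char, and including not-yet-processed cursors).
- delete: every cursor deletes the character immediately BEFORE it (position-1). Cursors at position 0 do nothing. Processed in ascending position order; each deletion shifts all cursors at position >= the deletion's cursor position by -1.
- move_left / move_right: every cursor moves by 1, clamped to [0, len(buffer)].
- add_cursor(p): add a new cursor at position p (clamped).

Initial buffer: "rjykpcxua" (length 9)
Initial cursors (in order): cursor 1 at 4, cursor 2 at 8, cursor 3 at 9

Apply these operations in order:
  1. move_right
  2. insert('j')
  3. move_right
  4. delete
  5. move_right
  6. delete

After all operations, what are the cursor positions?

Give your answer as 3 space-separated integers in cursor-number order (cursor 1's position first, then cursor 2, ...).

After op 1 (move_right): buffer="rjykpcxua" (len 9), cursors c1@5 c2@9 c3@9, authorship .........
After op 2 (insert('j')): buffer="rjykpjcxuajj" (len 12), cursors c1@6 c2@12 c3@12, authorship .....1....23
After op 3 (move_right): buffer="rjykpjcxuajj" (len 12), cursors c1@7 c2@12 c3@12, authorship .....1....23
After op 4 (delete): buffer="rjykpjxua" (len 9), cursors c1@6 c2@9 c3@9, authorship .....1...
After op 5 (move_right): buffer="rjykpjxua" (len 9), cursors c1@7 c2@9 c3@9, authorship .....1...
After op 6 (delete): buffer="rjykpj" (len 6), cursors c1@6 c2@6 c3@6, authorship .....1

Answer: 6 6 6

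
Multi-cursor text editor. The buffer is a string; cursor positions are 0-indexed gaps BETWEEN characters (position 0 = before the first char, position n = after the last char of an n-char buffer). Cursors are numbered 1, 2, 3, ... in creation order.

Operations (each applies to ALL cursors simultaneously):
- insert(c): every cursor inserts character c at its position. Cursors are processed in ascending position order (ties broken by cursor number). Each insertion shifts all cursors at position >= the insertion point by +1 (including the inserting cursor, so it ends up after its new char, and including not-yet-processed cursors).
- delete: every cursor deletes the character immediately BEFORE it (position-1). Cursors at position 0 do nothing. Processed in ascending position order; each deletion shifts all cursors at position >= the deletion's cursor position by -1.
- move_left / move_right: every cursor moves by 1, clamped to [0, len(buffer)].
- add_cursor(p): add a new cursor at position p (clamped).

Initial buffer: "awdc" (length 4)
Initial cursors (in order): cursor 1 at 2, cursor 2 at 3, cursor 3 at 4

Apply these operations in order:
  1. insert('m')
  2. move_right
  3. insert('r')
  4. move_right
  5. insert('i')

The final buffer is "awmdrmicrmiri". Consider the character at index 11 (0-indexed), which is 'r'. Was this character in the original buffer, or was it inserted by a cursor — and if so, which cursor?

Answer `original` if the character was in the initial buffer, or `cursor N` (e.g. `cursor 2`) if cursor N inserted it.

After op 1 (insert('m')): buffer="awmdmcm" (len 7), cursors c1@3 c2@5 c3@7, authorship ..1.2.3
After op 2 (move_right): buffer="awmdmcm" (len 7), cursors c1@4 c2@6 c3@7, authorship ..1.2.3
After op 3 (insert('r')): buffer="awmdrmcrmr" (len 10), cursors c1@5 c2@8 c3@10, authorship ..1.12.233
After op 4 (move_right): buffer="awmdrmcrmr" (len 10), cursors c1@6 c2@9 c3@10, authorship ..1.12.233
After op 5 (insert('i')): buffer="awmdrmicrmiri" (len 13), cursors c1@7 c2@11 c3@13, authorship ..1.121.23233
Authorship (.=original, N=cursor N): . . 1 . 1 2 1 . 2 3 2 3 3
Index 11: author = 3

Answer: cursor 3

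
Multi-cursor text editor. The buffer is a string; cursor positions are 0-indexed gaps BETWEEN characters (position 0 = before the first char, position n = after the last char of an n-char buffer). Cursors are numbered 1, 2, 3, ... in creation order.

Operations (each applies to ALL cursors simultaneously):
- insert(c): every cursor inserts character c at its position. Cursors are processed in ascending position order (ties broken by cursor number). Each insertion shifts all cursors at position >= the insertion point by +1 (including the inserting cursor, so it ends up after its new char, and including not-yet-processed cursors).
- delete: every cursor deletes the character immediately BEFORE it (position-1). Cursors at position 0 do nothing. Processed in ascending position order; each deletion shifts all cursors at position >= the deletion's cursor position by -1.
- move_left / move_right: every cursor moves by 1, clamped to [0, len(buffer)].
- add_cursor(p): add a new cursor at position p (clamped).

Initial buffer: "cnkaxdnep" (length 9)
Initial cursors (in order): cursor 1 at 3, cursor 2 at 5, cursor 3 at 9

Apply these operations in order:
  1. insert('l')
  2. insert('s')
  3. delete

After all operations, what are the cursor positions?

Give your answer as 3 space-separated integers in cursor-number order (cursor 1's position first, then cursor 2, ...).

Answer: 4 7 12

Derivation:
After op 1 (insert('l')): buffer="cnklaxldnepl" (len 12), cursors c1@4 c2@7 c3@12, authorship ...1..2....3
After op 2 (insert('s')): buffer="cnklsaxlsdnepls" (len 15), cursors c1@5 c2@9 c3@15, authorship ...11..22....33
After op 3 (delete): buffer="cnklaxldnepl" (len 12), cursors c1@4 c2@7 c3@12, authorship ...1..2....3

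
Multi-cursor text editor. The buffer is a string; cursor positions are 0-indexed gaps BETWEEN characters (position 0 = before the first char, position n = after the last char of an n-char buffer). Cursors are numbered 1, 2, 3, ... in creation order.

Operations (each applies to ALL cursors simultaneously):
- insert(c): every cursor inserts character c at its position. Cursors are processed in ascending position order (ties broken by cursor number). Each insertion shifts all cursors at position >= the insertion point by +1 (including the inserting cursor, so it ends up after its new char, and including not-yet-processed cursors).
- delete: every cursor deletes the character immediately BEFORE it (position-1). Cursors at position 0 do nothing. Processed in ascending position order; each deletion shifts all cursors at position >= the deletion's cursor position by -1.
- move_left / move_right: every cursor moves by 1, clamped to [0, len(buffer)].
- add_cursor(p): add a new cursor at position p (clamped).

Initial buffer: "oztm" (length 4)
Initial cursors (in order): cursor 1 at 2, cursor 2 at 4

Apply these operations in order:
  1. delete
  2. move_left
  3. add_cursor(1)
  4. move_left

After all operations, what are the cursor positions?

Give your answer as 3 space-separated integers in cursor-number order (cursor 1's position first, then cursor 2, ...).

After op 1 (delete): buffer="ot" (len 2), cursors c1@1 c2@2, authorship ..
After op 2 (move_left): buffer="ot" (len 2), cursors c1@0 c2@1, authorship ..
After op 3 (add_cursor(1)): buffer="ot" (len 2), cursors c1@0 c2@1 c3@1, authorship ..
After op 4 (move_left): buffer="ot" (len 2), cursors c1@0 c2@0 c3@0, authorship ..

Answer: 0 0 0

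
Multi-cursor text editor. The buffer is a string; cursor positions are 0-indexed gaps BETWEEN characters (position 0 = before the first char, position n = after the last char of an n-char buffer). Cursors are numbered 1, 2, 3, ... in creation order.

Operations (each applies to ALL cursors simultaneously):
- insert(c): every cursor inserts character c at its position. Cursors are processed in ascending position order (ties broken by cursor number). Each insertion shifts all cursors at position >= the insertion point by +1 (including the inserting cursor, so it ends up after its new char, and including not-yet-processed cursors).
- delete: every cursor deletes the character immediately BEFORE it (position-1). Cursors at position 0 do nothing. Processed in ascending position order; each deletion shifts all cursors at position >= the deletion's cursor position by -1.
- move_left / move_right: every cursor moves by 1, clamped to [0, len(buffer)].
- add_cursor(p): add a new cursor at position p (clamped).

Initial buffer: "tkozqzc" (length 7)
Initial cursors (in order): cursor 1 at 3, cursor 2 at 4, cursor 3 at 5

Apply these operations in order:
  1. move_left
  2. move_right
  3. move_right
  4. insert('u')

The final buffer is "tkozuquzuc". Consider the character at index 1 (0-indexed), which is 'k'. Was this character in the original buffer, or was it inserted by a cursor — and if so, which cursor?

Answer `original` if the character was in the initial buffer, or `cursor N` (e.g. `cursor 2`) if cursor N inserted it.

Answer: original

Derivation:
After op 1 (move_left): buffer="tkozqzc" (len 7), cursors c1@2 c2@3 c3@4, authorship .......
After op 2 (move_right): buffer="tkozqzc" (len 7), cursors c1@3 c2@4 c3@5, authorship .......
After op 3 (move_right): buffer="tkozqzc" (len 7), cursors c1@4 c2@5 c3@6, authorship .......
After op 4 (insert('u')): buffer="tkozuquzuc" (len 10), cursors c1@5 c2@7 c3@9, authorship ....1.2.3.
Authorship (.=original, N=cursor N): . . . . 1 . 2 . 3 .
Index 1: author = original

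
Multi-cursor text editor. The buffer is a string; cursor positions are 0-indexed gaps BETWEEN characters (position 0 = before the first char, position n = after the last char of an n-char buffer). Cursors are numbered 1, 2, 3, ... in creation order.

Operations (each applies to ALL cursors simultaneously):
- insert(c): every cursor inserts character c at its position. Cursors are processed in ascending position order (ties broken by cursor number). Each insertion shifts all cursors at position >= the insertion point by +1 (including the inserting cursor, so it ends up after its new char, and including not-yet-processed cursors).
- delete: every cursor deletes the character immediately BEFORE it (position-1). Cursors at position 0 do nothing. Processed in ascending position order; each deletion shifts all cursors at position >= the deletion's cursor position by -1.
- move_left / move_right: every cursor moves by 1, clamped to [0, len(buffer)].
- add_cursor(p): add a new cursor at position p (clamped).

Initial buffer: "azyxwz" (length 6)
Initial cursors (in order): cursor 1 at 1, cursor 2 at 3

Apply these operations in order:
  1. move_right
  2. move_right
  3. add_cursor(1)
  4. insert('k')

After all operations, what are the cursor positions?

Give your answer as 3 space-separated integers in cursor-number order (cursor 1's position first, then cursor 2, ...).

Answer: 5 8 2

Derivation:
After op 1 (move_right): buffer="azyxwz" (len 6), cursors c1@2 c2@4, authorship ......
After op 2 (move_right): buffer="azyxwz" (len 6), cursors c1@3 c2@5, authorship ......
After op 3 (add_cursor(1)): buffer="azyxwz" (len 6), cursors c3@1 c1@3 c2@5, authorship ......
After op 4 (insert('k')): buffer="akzykxwkz" (len 9), cursors c3@2 c1@5 c2@8, authorship .3..1..2.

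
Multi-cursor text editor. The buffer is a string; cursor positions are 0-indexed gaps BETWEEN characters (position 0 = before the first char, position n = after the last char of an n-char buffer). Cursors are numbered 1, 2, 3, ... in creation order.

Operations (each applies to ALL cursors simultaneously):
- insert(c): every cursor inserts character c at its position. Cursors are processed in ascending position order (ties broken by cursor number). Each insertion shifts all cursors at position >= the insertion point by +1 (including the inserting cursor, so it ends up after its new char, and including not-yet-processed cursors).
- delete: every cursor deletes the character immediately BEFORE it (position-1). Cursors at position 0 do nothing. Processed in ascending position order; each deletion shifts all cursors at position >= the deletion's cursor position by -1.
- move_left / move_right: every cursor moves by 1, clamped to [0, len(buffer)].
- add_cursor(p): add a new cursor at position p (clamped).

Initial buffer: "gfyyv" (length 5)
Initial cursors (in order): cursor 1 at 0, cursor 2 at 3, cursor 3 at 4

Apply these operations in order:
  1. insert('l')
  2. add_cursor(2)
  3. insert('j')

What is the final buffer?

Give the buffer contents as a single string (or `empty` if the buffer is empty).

Answer: ljgjfyljyljv

Derivation:
After op 1 (insert('l')): buffer="lgfylylv" (len 8), cursors c1@1 c2@5 c3@7, authorship 1...2.3.
After op 2 (add_cursor(2)): buffer="lgfylylv" (len 8), cursors c1@1 c4@2 c2@5 c3@7, authorship 1...2.3.
After op 3 (insert('j')): buffer="ljgjfyljyljv" (len 12), cursors c1@2 c4@4 c2@8 c3@11, authorship 11.4..22.33.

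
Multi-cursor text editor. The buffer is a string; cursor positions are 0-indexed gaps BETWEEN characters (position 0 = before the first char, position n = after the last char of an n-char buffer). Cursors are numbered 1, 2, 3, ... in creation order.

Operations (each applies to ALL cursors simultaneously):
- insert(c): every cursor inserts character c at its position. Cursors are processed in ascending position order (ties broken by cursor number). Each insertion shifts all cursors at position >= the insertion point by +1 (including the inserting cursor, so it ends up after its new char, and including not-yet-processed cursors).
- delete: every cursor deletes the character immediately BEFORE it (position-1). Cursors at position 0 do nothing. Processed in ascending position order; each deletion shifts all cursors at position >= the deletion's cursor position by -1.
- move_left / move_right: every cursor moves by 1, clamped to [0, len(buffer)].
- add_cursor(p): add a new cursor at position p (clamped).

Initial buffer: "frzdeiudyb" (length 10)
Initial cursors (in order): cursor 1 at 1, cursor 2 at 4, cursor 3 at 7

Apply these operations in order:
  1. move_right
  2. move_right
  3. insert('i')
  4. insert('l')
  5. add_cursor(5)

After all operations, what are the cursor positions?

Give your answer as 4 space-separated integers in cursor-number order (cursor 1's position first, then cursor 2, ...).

After op 1 (move_right): buffer="frzdeiudyb" (len 10), cursors c1@2 c2@5 c3@8, authorship ..........
After op 2 (move_right): buffer="frzdeiudyb" (len 10), cursors c1@3 c2@6 c3@9, authorship ..........
After op 3 (insert('i')): buffer="frzideiiudyib" (len 13), cursors c1@4 c2@8 c3@12, authorship ...1...2...3.
After op 4 (insert('l')): buffer="frzildeiiludyilb" (len 16), cursors c1@5 c2@10 c3@15, authorship ...11...22...33.
After op 5 (add_cursor(5)): buffer="frzildeiiludyilb" (len 16), cursors c1@5 c4@5 c2@10 c3@15, authorship ...11...22...33.

Answer: 5 10 15 5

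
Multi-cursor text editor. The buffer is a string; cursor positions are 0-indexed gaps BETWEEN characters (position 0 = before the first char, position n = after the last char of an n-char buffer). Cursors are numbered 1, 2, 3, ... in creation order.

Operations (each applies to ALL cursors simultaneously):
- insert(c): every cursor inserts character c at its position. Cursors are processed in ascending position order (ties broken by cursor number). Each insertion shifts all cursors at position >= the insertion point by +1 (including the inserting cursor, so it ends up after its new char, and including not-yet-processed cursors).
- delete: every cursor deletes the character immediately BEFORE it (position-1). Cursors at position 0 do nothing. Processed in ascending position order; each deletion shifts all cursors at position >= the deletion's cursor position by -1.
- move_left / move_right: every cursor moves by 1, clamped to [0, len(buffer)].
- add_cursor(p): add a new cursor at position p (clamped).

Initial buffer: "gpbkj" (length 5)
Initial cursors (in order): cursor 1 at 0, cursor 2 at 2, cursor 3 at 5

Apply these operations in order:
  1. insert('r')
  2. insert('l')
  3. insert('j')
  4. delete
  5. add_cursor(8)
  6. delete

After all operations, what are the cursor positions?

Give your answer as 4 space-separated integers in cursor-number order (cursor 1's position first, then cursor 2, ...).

Answer: 1 4 7 5

Derivation:
After op 1 (insert('r')): buffer="rgprbkjr" (len 8), cursors c1@1 c2@4 c3@8, authorship 1..2...3
After op 2 (insert('l')): buffer="rlgprlbkjrl" (len 11), cursors c1@2 c2@6 c3@11, authorship 11..22...33
After op 3 (insert('j')): buffer="rljgprljbkjrlj" (len 14), cursors c1@3 c2@8 c3@14, authorship 111..222...333
After op 4 (delete): buffer="rlgprlbkjrl" (len 11), cursors c1@2 c2@6 c3@11, authorship 11..22...33
After op 5 (add_cursor(8)): buffer="rlgprlbkjrl" (len 11), cursors c1@2 c2@6 c4@8 c3@11, authorship 11..22...33
After op 6 (delete): buffer="rgprbjr" (len 7), cursors c1@1 c2@4 c4@5 c3@7, authorship 1..2..3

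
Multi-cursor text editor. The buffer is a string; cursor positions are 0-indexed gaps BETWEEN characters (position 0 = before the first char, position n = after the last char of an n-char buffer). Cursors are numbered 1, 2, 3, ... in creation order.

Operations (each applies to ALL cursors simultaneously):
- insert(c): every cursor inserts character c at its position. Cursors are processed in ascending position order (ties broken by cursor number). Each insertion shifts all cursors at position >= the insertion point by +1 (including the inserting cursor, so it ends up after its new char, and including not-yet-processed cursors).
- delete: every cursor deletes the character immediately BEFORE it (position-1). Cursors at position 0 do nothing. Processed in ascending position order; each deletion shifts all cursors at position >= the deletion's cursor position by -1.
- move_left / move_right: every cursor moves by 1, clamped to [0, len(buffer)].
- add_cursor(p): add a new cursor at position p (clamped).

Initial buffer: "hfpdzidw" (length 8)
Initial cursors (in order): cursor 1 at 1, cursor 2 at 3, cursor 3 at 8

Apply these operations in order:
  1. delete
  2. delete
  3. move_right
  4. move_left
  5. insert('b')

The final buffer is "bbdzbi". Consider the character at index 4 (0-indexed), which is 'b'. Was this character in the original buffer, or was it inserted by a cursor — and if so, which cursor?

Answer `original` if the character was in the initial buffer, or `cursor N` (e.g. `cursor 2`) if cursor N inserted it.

After op 1 (delete): buffer="fdzid" (len 5), cursors c1@0 c2@1 c3@5, authorship .....
After op 2 (delete): buffer="dzi" (len 3), cursors c1@0 c2@0 c3@3, authorship ...
After op 3 (move_right): buffer="dzi" (len 3), cursors c1@1 c2@1 c3@3, authorship ...
After op 4 (move_left): buffer="dzi" (len 3), cursors c1@0 c2@0 c3@2, authorship ...
After op 5 (insert('b')): buffer="bbdzbi" (len 6), cursors c1@2 c2@2 c3@5, authorship 12..3.
Authorship (.=original, N=cursor N): 1 2 . . 3 .
Index 4: author = 3

Answer: cursor 3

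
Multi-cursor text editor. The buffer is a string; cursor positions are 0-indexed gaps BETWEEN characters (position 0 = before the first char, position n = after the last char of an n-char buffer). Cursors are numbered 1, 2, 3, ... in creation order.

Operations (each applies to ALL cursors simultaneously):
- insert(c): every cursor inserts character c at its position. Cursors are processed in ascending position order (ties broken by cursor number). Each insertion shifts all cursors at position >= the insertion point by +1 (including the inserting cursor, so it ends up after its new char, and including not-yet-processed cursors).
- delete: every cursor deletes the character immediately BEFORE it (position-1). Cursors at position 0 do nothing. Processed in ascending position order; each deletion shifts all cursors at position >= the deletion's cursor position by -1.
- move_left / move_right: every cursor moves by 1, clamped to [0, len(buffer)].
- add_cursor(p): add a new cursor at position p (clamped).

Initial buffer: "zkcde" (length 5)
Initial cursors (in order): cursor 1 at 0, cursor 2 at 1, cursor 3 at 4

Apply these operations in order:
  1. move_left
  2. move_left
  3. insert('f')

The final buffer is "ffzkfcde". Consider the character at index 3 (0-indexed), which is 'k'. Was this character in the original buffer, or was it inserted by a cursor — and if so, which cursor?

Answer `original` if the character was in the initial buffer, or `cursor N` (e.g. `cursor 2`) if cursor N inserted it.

After op 1 (move_left): buffer="zkcde" (len 5), cursors c1@0 c2@0 c3@3, authorship .....
After op 2 (move_left): buffer="zkcde" (len 5), cursors c1@0 c2@0 c3@2, authorship .....
After op 3 (insert('f')): buffer="ffzkfcde" (len 8), cursors c1@2 c2@2 c3@5, authorship 12..3...
Authorship (.=original, N=cursor N): 1 2 . . 3 . . .
Index 3: author = original

Answer: original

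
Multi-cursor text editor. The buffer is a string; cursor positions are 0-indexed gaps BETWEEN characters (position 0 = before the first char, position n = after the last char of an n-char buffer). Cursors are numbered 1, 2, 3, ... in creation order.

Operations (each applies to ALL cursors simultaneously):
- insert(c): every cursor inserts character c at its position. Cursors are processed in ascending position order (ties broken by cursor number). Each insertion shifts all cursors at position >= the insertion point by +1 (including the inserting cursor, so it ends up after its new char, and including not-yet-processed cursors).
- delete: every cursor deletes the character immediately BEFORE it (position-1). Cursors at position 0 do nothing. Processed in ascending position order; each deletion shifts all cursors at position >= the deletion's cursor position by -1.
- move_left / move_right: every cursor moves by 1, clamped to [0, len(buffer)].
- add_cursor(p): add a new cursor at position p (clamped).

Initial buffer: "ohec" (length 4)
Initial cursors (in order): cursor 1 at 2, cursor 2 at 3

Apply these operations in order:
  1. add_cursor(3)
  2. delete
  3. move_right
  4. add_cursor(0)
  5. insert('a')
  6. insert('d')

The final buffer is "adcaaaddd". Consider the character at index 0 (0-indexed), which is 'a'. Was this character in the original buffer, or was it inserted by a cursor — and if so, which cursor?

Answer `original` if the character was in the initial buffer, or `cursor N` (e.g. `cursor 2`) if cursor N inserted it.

After op 1 (add_cursor(3)): buffer="ohec" (len 4), cursors c1@2 c2@3 c3@3, authorship ....
After op 2 (delete): buffer="c" (len 1), cursors c1@0 c2@0 c3@0, authorship .
After op 3 (move_right): buffer="c" (len 1), cursors c1@1 c2@1 c3@1, authorship .
After op 4 (add_cursor(0)): buffer="c" (len 1), cursors c4@0 c1@1 c2@1 c3@1, authorship .
After op 5 (insert('a')): buffer="acaaa" (len 5), cursors c4@1 c1@5 c2@5 c3@5, authorship 4.123
After op 6 (insert('d')): buffer="adcaaaddd" (len 9), cursors c4@2 c1@9 c2@9 c3@9, authorship 44.123123
Authorship (.=original, N=cursor N): 4 4 . 1 2 3 1 2 3
Index 0: author = 4

Answer: cursor 4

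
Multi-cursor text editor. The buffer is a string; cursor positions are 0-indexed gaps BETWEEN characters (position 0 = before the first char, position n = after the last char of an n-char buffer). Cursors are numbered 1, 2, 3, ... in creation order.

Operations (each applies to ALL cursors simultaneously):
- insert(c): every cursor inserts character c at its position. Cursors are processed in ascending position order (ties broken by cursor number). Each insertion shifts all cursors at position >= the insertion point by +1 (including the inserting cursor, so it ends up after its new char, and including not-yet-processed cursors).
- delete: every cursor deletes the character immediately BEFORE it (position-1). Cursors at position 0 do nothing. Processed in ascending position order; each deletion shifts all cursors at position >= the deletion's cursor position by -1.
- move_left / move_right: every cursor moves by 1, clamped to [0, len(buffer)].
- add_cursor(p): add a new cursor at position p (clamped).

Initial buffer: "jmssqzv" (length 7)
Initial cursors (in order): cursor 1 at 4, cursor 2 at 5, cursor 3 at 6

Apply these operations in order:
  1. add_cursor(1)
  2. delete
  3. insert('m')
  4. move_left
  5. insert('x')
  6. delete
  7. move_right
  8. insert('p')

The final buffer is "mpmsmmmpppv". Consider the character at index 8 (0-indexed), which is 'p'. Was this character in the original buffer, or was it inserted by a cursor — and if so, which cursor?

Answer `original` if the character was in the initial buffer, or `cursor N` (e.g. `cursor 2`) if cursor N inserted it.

Answer: cursor 2

Derivation:
After op 1 (add_cursor(1)): buffer="jmssqzv" (len 7), cursors c4@1 c1@4 c2@5 c3@6, authorship .......
After op 2 (delete): buffer="msv" (len 3), cursors c4@0 c1@2 c2@2 c3@2, authorship ...
After op 3 (insert('m')): buffer="mmsmmmv" (len 7), cursors c4@1 c1@6 c2@6 c3@6, authorship 4..123.
After op 4 (move_left): buffer="mmsmmmv" (len 7), cursors c4@0 c1@5 c2@5 c3@5, authorship 4..123.
After op 5 (insert('x')): buffer="xmmsmmxxxmv" (len 11), cursors c4@1 c1@9 c2@9 c3@9, authorship 44..121233.
After op 6 (delete): buffer="mmsmmmv" (len 7), cursors c4@0 c1@5 c2@5 c3@5, authorship 4..123.
After op 7 (move_right): buffer="mmsmmmv" (len 7), cursors c4@1 c1@6 c2@6 c3@6, authorship 4..123.
After op 8 (insert('p')): buffer="mpmsmmmpppv" (len 11), cursors c4@2 c1@10 c2@10 c3@10, authorship 44..123123.
Authorship (.=original, N=cursor N): 4 4 . . 1 2 3 1 2 3 .
Index 8: author = 2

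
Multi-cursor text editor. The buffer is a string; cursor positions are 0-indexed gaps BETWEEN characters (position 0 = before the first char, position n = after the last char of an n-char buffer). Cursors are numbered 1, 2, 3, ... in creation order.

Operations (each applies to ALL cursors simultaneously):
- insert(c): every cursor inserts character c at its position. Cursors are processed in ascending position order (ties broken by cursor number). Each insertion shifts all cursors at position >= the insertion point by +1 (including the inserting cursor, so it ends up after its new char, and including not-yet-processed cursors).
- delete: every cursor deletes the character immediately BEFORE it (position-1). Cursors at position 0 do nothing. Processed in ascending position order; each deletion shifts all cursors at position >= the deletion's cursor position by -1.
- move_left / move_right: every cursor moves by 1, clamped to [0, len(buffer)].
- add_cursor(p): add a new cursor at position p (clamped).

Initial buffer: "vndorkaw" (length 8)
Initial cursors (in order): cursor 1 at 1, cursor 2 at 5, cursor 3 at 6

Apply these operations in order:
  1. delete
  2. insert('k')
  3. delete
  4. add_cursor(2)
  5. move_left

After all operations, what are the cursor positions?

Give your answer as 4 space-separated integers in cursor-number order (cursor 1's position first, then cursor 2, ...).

After op 1 (delete): buffer="ndoaw" (len 5), cursors c1@0 c2@3 c3@3, authorship .....
After op 2 (insert('k')): buffer="kndokkaw" (len 8), cursors c1@1 c2@6 c3@6, authorship 1...23..
After op 3 (delete): buffer="ndoaw" (len 5), cursors c1@0 c2@3 c3@3, authorship .....
After op 4 (add_cursor(2)): buffer="ndoaw" (len 5), cursors c1@0 c4@2 c2@3 c3@3, authorship .....
After op 5 (move_left): buffer="ndoaw" (len 5), cursors c1@0 c4@1 c2@2 c3@2, authorship .....

Answer: 0 2 2 1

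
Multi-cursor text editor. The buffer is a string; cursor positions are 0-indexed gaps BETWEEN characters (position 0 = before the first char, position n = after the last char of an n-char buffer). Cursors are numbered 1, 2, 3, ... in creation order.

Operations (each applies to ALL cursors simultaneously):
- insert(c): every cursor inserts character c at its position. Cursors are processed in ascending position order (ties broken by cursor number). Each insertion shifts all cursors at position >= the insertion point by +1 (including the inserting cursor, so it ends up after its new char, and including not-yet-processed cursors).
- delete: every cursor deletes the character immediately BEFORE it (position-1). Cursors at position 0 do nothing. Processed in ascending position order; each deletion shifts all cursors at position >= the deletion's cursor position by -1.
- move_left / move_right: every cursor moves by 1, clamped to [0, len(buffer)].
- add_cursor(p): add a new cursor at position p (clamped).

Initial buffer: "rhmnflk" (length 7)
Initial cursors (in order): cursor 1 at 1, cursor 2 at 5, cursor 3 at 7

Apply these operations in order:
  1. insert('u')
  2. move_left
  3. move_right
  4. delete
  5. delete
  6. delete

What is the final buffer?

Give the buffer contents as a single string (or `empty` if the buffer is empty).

After op 1 (insert('u')): buffer="ruhmnfulku" (len 10), cursors c1@2 c2@7 c3@10, authorship .1....2..3
After op 2 (move_left): buffer="ruhmnfulku" (len 10), cursors c1@1 c2@6 c3@9, authorship .1....2..3
After op 3 (move_right): buffer="ruhmnfulku" (len 10), cursors c1@2 c2@7 c3@10, authorship .1....2..3
After op 4 (delete): buffer="rhmnflk" (len 7), cursors c1@1 c2@5 c3@7, authorship .......
After op 5 (delete): buffer="hmnl" (len 4), cursors c1@0 c2@3 c3@4, authorship ....
After op 6 (delete): buffer="hm" (len 2), cursors c1@0 c2@2 c3@2, authorship ..

Answer: hm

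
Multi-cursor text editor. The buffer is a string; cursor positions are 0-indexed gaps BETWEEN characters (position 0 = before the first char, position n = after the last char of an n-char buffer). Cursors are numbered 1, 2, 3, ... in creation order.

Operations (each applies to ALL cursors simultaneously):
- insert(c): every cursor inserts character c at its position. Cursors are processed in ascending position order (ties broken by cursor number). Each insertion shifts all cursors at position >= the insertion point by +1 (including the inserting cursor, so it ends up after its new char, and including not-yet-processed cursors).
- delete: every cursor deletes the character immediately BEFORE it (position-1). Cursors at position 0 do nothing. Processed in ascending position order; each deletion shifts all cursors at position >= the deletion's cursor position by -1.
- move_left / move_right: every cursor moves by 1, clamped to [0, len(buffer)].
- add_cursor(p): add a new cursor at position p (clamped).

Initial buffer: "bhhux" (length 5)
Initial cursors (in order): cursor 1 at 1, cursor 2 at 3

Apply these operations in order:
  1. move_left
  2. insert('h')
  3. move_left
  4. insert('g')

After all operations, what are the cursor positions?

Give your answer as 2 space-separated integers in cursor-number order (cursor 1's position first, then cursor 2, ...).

Answer: 1 5

Derivation:
After op 1 (move_left): buffer="bhhux" (len 5), cursors c1@0 c2@2, authorship .....
After op 2 (insert('h')): buffer="hbhhhux" (len 7), cursors c1@1 c2@4, authorship 1..2...
After op 3 (move_left): buffer="hbhhhux" (len 7), cursors c1@0 c2@3, authorship 1..2...
After op 4 (insert('g')): buffer="ghbhghhux" (len 9), cursors c1@1 c2@5, authorship 11..22...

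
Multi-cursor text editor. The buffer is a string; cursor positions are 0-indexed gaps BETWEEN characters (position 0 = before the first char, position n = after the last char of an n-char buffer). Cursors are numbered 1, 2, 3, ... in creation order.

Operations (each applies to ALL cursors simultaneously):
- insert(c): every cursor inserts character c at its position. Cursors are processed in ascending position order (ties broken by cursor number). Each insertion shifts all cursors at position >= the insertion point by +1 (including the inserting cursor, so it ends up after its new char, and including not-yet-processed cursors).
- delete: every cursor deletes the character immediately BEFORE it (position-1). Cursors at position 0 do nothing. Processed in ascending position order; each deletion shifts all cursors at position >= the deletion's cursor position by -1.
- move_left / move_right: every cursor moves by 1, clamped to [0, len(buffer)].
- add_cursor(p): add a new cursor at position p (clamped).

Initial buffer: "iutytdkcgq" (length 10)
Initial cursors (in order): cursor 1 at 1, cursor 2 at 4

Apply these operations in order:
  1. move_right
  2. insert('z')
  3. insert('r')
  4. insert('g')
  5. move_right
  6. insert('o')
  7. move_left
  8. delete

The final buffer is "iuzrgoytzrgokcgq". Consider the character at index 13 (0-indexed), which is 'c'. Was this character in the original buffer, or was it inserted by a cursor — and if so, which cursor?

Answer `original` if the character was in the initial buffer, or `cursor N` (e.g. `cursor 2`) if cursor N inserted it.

After op 1 (move_right): buffer="iutytdkcgq" (len 10), cursors c1@2 c2@5, authorship ..........
After op 2 (insert('z')): buffer="iuztytzdkcgq" (len 12), cursors c1@3 c2@7, authorship ..1...2.....
After op 3 (insert('r')): buffer="iuzrtytzrdkcgq" (len 14), cursors c1@4 c2@9, authorship ..11...22.....
After op 4 (insert('g')): buffer="iuzrgtytzrgdkcgq" (len 16), cursors c1@5 c2@11, authorship ..111...222.....
After op 5 (move_right): buffer="iuzrgtytzrgdkcgq" (len 16), cursors c1@6 c2@12, authorship ..111...222.....
After op 6 (insert('o')): buffer="iuzrgtoytzrgdokcgq" (len 18), cursors c1@7 c2@14, authorship ..111.1..222.2....
After op 7 (move_left): buffer="iuzrgtoytzrgdokcgq" (len 18), cursors c1@6 c2@13, authorship ..111.1..222.2....
After op 8 (delete): buffer="iuzrgoytzrgokcgq" (len 16), cursors c1@5 c2@11, authorship ..1111..2222....
Authorship (.=original, N=cursor N): . . 1 1 1 1 . . 2 2 2 2 . . . .
Index 13: author = original

Answer: original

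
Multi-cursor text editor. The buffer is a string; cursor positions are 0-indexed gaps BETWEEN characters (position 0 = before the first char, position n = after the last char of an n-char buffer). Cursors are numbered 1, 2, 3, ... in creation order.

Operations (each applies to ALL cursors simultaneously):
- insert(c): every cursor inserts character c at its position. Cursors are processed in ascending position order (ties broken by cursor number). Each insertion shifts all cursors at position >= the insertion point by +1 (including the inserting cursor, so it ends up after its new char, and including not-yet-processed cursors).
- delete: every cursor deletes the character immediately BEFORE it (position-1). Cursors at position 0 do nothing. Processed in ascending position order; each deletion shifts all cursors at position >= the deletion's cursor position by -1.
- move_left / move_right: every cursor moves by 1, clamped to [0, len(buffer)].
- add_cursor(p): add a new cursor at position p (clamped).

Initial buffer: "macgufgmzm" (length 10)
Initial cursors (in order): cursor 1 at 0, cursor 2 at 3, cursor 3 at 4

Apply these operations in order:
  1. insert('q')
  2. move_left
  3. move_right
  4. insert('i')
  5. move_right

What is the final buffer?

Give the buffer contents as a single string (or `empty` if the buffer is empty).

Answer: qimacqigqiufgmzm

Derivation:
After op 1 (insert('q')): buffer="qmacqgqufgmzm" (len 13), cursors c1@1 c2@5 c3@7, authorship 1...2.3......
After op 2 (move_left): buffer="qmacqgqufgmzm" (len 13), cursors c1@0 c2@4 c3@6, authorship 1...2.3......
After op 3 (move_right): buffer="qmacqgqufgmzm" (len 13), cursors c1@1 c2@5 c3@7, authorship 1...2.3......
After op 4 (insert('i')): buffer="qimacqigqiufgmzm" (len 16), cursors c1@2 c2@7 c3@10, authorship 11...22.33......
After op 5 (move_right): buffer="qimacqigqiufgmzm" (len 16), cursors c1@3 c2@8 c3@11, authorship 11...22.33......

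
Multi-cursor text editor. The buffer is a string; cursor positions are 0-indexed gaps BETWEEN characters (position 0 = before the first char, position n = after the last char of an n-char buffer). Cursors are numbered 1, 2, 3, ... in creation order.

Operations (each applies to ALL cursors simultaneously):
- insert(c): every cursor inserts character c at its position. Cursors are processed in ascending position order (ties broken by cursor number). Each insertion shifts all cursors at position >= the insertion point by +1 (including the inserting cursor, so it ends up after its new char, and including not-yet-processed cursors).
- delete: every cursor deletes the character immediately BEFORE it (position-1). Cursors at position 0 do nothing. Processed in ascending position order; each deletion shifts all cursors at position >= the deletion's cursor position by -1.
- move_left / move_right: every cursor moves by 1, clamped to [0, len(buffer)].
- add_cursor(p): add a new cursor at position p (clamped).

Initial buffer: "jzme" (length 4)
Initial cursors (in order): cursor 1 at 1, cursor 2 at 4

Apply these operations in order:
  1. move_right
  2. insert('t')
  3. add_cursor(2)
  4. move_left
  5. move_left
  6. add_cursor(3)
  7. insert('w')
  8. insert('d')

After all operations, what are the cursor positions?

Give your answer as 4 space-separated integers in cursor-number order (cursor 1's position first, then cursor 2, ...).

Answer: 5 12 2 9

Derivation:
After op 1 (move_right): buffer="jzme" (len 4), cursors c1@2 c2@4, authorship ....
After op 2 (insert('t')): buffer="jztmet" (len 6), cursors c1@3 c2@6, authorship ..1..2
After op 3 (add_cursor(2)): buffer="jztmet" (len 6), cursors c3@2 c1@3 c2@6, authorship ..1..2
After op 4 (move_left): buffer="jztmet" (len 6), cursors c3@1 c1@2 c2@5, authorship ..1..2
After op 5 (move_left): buffer="jztmet" (len 6), cursors c3@0 c1@1 c2@4, authorship ..1..2
After op 6 (add_cursor(3)): buffer="jztmet" (len 6), cursors c3@0 c1@1 c4@3 c2@4, authorship ..1..2
After op 7 (insert('w')): buffer="wjwztwmwet" (len 10), cursors c3@1 c1@3 c4@6 c2@8, authorship 3.1.14.2.2
After op 8 (insert('d')): buffer="wdjwdztwdmwdet" (len 14), cursors c3@2 c1@5 c4@9 c2@12, authorship 33.11.144.22.2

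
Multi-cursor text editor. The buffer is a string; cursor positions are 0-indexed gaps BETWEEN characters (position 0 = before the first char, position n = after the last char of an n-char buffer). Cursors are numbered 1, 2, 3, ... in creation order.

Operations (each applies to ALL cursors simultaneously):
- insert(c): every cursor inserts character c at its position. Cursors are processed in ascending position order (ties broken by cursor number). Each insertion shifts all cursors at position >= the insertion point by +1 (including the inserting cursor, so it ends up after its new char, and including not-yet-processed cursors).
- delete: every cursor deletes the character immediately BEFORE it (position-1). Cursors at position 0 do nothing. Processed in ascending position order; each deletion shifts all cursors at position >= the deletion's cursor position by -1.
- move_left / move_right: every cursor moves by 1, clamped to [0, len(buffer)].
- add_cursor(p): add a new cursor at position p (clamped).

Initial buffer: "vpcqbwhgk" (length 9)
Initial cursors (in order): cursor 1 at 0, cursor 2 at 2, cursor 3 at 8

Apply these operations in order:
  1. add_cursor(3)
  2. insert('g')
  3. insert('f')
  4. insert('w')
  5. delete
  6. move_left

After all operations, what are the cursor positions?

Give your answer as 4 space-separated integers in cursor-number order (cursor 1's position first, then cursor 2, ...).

After op 1 (add_cursor(3)): buffer="vpcqbwhgk" (len 9), cursors c1@0 c2@2 c4@3 c3@8, authorship .........
After op 2 (insert('g')): buffer="gvpgcgqbwhggk" (len 13), cursors c1@1 c2@4 c4@6 c3@12, authorship 1..2.4.....3.
After op 3 (insert('f')): buffer="gfvpgfcgfqbwhggfk" (len 17), cursors c1@2 c2@6 c4@9 c3@16, authorship 11..22.44.....33.
After op 4 (insert('w')): buffer="gfwvpgfwcgfwqbwhggfwk" (len 21), cursors c1@3 c2@8 c4@12 c3@20, authorship 111..222.444.....333.
After op 5 (delete): buffer="gfvpgfcgfqbwhggfk" (len 17), cursors c1@2 c2@6 c4@9 c3@16, authorship 11..22.44.....33.
After op 6 (move_left): buffer="gfvpgfcgfqbwhggfk" (len 17), cursors c1@1 c2@5 c4@8 c3@15, authorship 11..22.44.....33.

Answer: 1 5 15 8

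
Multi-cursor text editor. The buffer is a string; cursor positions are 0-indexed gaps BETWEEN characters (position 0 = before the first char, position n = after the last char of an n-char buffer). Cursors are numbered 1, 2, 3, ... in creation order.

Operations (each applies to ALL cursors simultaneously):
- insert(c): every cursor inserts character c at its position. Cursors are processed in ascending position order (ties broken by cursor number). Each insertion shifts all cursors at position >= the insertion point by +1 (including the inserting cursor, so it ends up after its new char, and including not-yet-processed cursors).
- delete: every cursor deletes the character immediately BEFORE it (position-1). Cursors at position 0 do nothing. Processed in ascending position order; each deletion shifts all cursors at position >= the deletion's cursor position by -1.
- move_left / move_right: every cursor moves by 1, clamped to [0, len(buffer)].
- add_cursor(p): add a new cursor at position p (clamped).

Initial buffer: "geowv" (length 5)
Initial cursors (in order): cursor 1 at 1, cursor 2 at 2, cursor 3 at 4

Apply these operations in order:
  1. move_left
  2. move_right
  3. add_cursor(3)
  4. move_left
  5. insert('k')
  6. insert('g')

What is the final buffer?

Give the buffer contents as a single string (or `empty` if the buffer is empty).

Answer: kggkgekgokgwv

Derivation:
After op 1 (move_left): buffer="geowv" (len 5), cursors c1@0 c2@1 c3@3, authorship .....
After op 2 (move_right): buffer="geowv" (len 5), cursors c1@1 c2@2 c3@4, authorship .....
After op 3 (add_cursor(3)): buffer="geowv" (len 5), cursors c1@1 c2@2 c4@3 c3@4, authorship .....
After op 4 (move_left): buffer="geowv" (len 5), cursors c1@0 c2@1 c4@2 c3@3, authorship .....
After op 5 (insert('k')): buffer="kgkekokwv" (len 9), cursors c1@1 c2@3 c4@5 c3@7, authorship 1.2.4.3..
After op 6 (insert('g')): buffer="kggkgekgokgwv" (len 13), cursors c1@2 c2@5 c4@8 c3@11, authorship 11.22.44.33..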